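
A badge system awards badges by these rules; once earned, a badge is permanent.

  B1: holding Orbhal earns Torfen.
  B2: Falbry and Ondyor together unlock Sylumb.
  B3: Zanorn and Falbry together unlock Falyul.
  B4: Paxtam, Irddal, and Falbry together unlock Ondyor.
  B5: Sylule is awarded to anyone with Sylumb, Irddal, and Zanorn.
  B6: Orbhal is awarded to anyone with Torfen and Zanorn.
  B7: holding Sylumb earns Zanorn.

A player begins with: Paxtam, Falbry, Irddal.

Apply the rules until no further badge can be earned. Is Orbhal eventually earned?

No

Orbhal would need Torfen and Zanorn (B6), but Torfen is never earned.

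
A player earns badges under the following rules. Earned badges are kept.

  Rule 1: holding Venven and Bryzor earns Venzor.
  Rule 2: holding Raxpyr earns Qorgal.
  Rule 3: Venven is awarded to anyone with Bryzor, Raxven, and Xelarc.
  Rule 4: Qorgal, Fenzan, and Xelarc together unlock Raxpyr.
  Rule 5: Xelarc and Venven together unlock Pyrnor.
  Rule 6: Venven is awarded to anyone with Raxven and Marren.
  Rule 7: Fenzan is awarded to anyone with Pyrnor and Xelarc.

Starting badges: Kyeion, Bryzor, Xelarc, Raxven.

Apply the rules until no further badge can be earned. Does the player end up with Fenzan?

With Bryzor, Raxven, and Xelarc, Venven is earned (Rule 3).
With Xelarc and Venven, Pyrnor is earned (Rule 5).
With Pyrnor and Xelarc, Fenzan is earned (Rule 7).

Yes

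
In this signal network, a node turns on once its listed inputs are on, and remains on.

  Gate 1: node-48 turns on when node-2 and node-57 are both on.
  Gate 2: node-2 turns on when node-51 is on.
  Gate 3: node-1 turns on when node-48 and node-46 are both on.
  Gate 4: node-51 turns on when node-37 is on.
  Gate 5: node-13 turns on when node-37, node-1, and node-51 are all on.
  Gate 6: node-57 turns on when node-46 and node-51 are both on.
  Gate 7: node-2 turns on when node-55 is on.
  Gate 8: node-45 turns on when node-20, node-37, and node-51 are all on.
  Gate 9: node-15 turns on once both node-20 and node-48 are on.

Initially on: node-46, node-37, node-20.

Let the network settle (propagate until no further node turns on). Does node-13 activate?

Yes

node-37 is on, so node-51 turns on (Gate 4).
Gate 6: node-46 and node-51 on → node-57 on.
node-51 is on, so node-2 turns on (Gate 2).
Gate 1: node-2 and node-57 on → node-48 on.
node-48 and node-46 are on, so node-1 turns on (Gate 3).
Gate 5: node-37, node-1, and node-51 on → node-13 on.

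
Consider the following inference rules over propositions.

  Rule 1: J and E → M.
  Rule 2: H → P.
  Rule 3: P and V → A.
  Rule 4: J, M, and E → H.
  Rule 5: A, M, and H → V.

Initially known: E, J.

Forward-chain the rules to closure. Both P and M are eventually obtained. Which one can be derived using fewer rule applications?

M

M: From J and E, Rule 1 gives M. [1 rule application]
P: From J and E, Rule 1 gives M. From J, M, and E, Rule 4 gives H. H holds, so P follows (Rule 2). [3 rule applications]
M needs fewer.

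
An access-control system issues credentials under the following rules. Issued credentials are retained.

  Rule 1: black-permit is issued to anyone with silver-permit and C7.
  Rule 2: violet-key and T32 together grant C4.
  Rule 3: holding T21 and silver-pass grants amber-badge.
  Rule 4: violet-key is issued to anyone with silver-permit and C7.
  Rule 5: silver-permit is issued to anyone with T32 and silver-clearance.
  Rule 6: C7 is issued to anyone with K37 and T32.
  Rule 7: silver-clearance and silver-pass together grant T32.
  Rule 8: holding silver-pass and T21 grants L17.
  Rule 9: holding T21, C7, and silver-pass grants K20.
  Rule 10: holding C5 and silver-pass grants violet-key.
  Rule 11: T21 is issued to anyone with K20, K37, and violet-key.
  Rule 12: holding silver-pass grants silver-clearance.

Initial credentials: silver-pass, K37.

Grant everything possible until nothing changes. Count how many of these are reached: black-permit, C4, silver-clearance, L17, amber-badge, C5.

3

Holding silver-pass grants silver-clearance (Rule 12).
Holding silver-clearance and silver-pass grants T32 (Rule 7).
Holding T32 and silver-clearance grants silver-permit (Rule 5).
Holding K37 and T32 grants C7 (Rule 6).
Holding silver-permit and C7 grants black-permit (Rule 1).
Holding silver-permit and C7 grants violet-key (Rule 4).
Holding violet-key and T32 grants C4 (Rule 2).
black-permit: reached.
C4: reached.
silver-clearance: reached.
L17 would need silver-pass and T21 (Rule 8), but T21 is never granted.
amber-badge would need T21 and silver-pass (Rule 3), but T21 is never granted.
No rule produces C5, and it is not given.
Reached: black-permit, C4, and silver-clearance — 3 of the 6.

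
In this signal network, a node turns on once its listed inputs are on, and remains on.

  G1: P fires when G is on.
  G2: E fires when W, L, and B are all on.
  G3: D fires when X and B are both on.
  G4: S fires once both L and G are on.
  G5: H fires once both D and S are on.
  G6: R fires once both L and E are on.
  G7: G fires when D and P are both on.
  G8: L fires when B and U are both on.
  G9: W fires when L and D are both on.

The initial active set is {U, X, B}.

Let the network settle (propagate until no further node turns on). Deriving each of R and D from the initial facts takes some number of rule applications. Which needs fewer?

D

D: X and B are on, so D fires (G3). [1 rule application]
R: B and U are on, so L fires (G8). X and B are on, so D fires (G3). L and D are on, so W fires (G9). W, L, and B are on, so E fires (G2). L and E are on, so R fires (G6). [5 rule applications]
D needs fewer.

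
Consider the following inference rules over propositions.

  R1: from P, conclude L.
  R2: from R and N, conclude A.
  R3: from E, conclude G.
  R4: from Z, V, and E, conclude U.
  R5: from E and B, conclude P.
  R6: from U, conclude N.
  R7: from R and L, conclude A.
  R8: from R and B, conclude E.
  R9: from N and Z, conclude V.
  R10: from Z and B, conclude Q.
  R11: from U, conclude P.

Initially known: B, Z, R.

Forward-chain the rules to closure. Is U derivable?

U would need Z, V, and E (R4), but V is never established.

No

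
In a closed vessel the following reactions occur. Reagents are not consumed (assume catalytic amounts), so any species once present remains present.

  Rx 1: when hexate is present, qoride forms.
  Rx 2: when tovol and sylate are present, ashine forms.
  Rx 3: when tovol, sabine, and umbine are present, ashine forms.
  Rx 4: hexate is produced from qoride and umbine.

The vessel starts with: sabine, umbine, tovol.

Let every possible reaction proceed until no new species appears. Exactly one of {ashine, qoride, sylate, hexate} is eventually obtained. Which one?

tovol, sabine, and umbine present → ashine forms (Rx 3).
No rule produces sylate, and it is not given. hexate would need qoride and umbine (Rx 4), but qoride never forms. qoride would need hexate (Rx 1), but hexate never forms.

ashine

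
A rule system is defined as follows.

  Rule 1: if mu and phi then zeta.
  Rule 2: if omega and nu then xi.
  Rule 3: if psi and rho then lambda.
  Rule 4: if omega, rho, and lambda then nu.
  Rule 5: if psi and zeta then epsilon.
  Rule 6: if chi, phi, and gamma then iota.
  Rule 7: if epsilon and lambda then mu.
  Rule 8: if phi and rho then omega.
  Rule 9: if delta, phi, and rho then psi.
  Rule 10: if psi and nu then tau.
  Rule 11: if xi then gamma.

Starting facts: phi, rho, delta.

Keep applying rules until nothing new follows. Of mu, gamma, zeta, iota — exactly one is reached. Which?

gamma

delta, phi, and rho hold, so psi follows (Rule 9).
From phi and rho, Rule 8 gives omega.
psi and rho hold, so lambda follows (Rule 3).
From omega, rho, and lambda, Rule 4 gives nu.
From omega and nu, Rule 2 gives xi.
xi holds, so gamma follows (Rule 11).
mu would need epsilon and lambda (Rule 7), but epsilon is never established. iota would need chi, phi, and gamma (Rule 6), but chi is never established. zeta would need mu and phi (Rule 1), but mu is never established.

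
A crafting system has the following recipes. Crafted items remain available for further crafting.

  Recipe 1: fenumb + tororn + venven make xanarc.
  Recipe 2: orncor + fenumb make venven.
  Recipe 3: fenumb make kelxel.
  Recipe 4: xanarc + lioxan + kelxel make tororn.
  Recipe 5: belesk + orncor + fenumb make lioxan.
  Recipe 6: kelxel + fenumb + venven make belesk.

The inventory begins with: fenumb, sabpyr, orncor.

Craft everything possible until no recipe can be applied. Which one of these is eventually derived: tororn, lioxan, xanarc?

fenumb → kelxel (Recipe 3).
orncor + fenumb → venven (Recipe 2).
Using Recipe 6, kelxel, fenumb, and venven make belesk.
Using Recipe 5, belesk, orncor, and fenumb make lioxan.
tororn would need xanarc, lioxan, and kelxel (Recipe 4), but xanarc is never obtained. xanarc would need fenumb, tororn, and venven (Recipe 1), but tororn is never obtained.

lioxan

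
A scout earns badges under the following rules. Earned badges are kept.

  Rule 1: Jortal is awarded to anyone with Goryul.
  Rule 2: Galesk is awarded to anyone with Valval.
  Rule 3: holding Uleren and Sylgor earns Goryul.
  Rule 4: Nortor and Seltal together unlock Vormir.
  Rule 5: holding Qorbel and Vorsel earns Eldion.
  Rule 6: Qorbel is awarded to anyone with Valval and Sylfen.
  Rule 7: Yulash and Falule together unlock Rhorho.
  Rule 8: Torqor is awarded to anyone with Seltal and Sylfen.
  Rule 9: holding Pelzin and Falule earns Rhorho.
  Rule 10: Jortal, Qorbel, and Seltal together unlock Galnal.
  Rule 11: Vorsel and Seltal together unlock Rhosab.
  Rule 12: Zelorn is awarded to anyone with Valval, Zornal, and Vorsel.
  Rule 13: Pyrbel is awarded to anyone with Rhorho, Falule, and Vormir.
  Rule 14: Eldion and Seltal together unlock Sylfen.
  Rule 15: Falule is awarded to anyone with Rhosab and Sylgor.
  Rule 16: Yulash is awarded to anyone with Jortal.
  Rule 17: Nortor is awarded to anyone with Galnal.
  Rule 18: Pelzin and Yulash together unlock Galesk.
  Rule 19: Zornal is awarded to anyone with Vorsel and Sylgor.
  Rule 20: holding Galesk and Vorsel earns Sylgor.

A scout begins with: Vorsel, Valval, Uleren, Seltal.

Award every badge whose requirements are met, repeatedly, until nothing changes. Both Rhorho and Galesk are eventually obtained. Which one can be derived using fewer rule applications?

Galesk: With Valval, Galesk is earned (Rule 2). [1 rule application]
Rhorho: With Valval, Galesk is earned (Rule 2). With Vorsel and Seltal, Rhosab is earned (Rule 11). With Galesk and Vorsel, Sylgor is earned (Rule 20). With Rhosab and Sylgor, Falule is earned (Rule 15). With Uleren and Sylgor, Goryul is earned (Rule 3). With Goryul, Jortal is earned (Rule 1). With Jortal, Yulash is earned (Rule 16). With Yulash and Falule, Rhorho is earned (Rule 7). [8 rule applications]
Galesk needs fewer.

Galesk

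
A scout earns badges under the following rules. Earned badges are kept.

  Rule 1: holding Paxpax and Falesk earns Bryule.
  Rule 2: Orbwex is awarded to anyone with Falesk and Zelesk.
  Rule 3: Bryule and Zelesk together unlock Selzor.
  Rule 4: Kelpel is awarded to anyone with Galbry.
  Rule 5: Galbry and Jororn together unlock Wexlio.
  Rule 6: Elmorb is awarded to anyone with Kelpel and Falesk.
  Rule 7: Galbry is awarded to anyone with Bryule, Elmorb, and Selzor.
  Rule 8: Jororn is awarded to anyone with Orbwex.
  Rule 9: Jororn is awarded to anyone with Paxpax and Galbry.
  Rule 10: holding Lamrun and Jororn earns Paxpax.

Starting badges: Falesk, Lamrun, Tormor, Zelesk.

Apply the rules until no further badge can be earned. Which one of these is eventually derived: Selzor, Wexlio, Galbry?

Selzor

With Falesk and Zelesk, Orbwex is earned (Rule 2).
With Orbwex, Jororn is earned (Rule 8).
With Lamrun and Jororn, Paxpax is earned (Rule 10).
With Paxpax and Falesk, Bryule is earned (Rule 1).
With Bryule and Zelesk, Selzor is earned (Rule 3).
Wexlio would need Galbry and Jororn (Rule 5), but Galbry is never earned. Galbry would need Bryule, Elmorb, and Selzor (Rule 7), but Elmorb is never earned.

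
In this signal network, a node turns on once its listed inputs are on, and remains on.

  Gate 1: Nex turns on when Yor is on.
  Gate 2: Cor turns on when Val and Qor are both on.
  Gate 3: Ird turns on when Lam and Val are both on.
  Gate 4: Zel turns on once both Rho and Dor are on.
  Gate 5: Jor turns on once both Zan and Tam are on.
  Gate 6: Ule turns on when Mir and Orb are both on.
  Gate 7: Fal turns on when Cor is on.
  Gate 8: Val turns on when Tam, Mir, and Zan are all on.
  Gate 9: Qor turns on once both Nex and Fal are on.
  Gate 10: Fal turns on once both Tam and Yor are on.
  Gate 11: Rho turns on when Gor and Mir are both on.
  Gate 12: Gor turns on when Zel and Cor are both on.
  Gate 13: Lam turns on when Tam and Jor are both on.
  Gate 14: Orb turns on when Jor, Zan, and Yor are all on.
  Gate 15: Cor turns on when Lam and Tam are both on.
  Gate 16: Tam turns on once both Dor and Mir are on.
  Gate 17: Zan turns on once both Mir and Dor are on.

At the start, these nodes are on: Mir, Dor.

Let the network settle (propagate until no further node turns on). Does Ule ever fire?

Ule would need Mir and Orb (Gate 6), but Orb never turns on.

No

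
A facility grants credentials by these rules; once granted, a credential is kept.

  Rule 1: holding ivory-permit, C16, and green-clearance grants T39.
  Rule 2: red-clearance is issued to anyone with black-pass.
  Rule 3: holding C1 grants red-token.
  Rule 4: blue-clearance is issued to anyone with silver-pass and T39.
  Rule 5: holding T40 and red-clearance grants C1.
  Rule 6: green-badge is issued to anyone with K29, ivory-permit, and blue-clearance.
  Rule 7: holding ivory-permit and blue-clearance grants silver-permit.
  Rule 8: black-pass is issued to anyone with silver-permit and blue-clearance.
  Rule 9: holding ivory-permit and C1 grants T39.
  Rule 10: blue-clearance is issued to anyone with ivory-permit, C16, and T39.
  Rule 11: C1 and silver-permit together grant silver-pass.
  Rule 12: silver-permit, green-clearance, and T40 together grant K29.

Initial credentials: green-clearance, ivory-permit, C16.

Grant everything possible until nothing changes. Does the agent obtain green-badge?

No

green-badge would need K29, ivory-permit, and blue-clearance (Rule 6), but K29 is never granted.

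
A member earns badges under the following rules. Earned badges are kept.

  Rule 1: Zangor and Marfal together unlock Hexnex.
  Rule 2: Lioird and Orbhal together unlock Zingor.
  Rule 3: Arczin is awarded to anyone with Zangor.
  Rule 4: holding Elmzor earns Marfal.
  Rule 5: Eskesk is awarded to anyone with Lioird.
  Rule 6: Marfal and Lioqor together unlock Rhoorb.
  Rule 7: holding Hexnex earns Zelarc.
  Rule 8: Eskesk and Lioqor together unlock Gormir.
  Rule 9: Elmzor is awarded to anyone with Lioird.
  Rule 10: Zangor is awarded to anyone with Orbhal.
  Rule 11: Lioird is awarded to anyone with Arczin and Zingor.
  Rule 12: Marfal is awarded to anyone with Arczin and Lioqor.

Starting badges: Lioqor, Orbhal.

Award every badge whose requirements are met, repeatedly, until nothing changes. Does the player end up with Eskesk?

Eskesk would need Lioird (Rule 5), but Lioird is never earned.

No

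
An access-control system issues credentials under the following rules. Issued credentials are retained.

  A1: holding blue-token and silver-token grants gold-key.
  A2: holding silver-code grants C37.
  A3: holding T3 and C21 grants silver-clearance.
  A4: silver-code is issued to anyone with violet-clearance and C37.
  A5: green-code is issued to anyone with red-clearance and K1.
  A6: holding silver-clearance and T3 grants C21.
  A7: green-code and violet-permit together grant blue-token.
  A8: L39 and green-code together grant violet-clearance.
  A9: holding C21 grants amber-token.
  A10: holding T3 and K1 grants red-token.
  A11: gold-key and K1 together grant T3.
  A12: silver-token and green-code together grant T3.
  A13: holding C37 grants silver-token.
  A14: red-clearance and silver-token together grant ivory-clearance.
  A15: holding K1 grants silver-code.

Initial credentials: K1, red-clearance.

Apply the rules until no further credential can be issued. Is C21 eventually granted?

No

C21 would need silver-clearance and T3 (A6), but silver-clearance is never granted.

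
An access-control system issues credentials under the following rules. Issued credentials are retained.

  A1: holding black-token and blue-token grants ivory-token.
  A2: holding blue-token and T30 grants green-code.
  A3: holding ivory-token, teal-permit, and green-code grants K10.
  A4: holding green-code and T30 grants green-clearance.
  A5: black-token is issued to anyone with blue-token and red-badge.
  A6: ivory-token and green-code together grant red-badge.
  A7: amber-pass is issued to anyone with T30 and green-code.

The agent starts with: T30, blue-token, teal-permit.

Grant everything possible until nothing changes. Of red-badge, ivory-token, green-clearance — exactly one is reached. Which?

Holding blue-token and T30 grants green-code (A2).
Holding green-code and T30 grants green-clearance (A4).
red-badge would need ivory-token and green-code (A6), but ivory-token is never granted. ivory-token would need black-token and blue-token (A1), but black-token is never granted.

green-clearance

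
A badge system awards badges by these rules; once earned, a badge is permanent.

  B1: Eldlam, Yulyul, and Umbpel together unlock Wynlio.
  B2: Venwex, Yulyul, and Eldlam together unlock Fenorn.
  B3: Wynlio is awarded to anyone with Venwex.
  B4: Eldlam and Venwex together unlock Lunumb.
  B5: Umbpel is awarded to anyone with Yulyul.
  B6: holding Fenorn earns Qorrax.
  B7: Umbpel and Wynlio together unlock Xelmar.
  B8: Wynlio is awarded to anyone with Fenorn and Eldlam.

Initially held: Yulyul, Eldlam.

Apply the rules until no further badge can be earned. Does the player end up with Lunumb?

Lunumb would need Eldlam and Venwex (B4), but Venwex is never earned.

No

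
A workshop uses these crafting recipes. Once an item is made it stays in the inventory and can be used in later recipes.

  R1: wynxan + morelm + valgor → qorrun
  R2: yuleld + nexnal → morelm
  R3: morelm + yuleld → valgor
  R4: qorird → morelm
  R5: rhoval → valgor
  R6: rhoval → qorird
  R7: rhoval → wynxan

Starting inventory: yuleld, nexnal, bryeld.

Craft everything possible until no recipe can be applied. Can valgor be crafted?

Yes

Using R2, yuleld and nexnal make morelm.
morelm + yuleld → valgor (R3).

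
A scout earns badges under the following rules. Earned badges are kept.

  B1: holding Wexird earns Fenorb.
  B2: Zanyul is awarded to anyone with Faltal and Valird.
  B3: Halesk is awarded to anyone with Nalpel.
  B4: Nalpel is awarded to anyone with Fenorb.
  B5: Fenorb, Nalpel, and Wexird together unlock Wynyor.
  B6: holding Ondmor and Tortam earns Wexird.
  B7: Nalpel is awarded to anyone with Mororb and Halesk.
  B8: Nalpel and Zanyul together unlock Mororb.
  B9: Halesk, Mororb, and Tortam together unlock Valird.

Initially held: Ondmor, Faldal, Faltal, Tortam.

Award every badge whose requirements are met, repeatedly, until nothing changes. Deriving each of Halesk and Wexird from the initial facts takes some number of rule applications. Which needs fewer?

Wexird: With Ondmor and Tortam, Wexird is earned (B6). [1 rule application]
Halesk: With Ondmor and Tortam, Wexird is earned (B6). With Wexird, Fenorb is earned (B1). With Fenorb, Nalpel is earned (B4). With Nalpel, Halesk is earned (B3). [4 rule applications]
Wexird needs fewer.

Wexird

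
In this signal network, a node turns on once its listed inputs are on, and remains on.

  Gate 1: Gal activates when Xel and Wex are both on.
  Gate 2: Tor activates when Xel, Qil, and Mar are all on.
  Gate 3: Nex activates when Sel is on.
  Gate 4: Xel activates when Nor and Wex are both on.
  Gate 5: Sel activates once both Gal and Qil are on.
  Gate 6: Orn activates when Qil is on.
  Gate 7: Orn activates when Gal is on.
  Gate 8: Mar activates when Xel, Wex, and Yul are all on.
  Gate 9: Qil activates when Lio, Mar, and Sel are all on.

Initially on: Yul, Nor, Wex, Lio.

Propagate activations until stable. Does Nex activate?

No

Nex would need Sel (Gate 3), but Sel never turns on.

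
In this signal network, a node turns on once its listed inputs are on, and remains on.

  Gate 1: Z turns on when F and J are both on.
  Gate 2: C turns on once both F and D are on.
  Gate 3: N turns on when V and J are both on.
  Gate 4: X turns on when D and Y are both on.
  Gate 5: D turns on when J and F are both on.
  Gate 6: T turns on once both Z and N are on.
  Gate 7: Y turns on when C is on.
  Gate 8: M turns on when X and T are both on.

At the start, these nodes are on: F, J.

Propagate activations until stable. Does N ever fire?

No

N would need V and J (Gate 3), but V never turns on.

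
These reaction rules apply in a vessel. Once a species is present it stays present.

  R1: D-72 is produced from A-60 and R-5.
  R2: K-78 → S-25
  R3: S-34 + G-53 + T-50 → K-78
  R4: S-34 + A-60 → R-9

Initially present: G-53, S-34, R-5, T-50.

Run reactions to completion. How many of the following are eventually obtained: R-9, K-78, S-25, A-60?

2

S-34, G-53, and T-50 present → K-78 forms (R3).
K-78 present → S-25 forms (R2).
R-9 would need S-34 and A-60 (R4), but A-60 never forms.
K-78: reached.
S-25: reached.
No rule produces A-60, and it is not given.
Reached: K-78 and S-25 — 2 of the 4.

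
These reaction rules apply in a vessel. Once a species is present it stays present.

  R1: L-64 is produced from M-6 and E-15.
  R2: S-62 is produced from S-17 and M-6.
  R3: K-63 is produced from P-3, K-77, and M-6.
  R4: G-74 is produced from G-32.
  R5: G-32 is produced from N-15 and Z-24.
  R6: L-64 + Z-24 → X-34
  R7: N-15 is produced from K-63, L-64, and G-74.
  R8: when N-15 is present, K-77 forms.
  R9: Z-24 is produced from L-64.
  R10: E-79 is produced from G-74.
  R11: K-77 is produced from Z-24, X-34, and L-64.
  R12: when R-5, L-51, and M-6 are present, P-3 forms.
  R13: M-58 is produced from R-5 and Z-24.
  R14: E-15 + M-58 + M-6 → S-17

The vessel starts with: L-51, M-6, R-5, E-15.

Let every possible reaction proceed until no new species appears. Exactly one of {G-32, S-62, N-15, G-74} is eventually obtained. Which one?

S-62

M-6 and E-15 present → L-64 forms (R1).
L-64 present → Z-24 forms (R9).
R-5 and Z-24 present → M-58 forms (R13).
E-15, M-58, and M-6 present → S-17 forms (R14).
S-17 and M-6 present → S-62 forms (R2).
N-15 would need K-63, L-64, and G-74 (R7), but G-74 never forms. G-74 would need G-32 (R4), but G-32 never forms. G-32 would need N-15 and Z-24 (R5), but N-15 never forms.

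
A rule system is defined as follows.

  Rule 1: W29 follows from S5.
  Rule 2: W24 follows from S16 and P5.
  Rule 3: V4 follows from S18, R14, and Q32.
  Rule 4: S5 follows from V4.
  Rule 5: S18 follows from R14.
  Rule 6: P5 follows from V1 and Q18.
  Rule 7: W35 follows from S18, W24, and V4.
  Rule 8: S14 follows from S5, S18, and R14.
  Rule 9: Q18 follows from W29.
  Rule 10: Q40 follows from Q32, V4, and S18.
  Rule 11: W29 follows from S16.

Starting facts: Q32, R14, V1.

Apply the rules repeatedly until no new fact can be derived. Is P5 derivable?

Yes

R14 holds, so S18 follows (Rule 5).
From S18, R14, and Q32, Rule 3 gives V4.
V4 holds, so S5 follows (Rule 4).
S5 holds, so W29 follows (Rule 1).
From W29, Rule 9 gives Q18.
From V1 and Q18, Rule 6 gives P5.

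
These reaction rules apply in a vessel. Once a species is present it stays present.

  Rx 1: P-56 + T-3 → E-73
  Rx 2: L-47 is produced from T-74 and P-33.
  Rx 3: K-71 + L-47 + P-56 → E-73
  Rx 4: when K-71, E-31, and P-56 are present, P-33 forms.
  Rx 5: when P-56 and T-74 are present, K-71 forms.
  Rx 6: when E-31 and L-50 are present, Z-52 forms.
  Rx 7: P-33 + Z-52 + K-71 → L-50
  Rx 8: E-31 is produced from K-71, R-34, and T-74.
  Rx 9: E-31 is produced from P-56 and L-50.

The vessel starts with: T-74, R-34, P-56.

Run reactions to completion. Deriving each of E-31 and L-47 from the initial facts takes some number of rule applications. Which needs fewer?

E-31: P-56 and T-74 present → K-71 forms (Rx 5). K-71, R-34, and T-74 present → E-31 forms (Rx 8). [2 rule applications]
L-47: P-56 and T-74 present → K-71 forms (Rx 5). K-71, R-34, and T-74 present → E-31 forms (Rx 8). K-71, E-31, and P-56 present → P-33 forms (Rx 4). T-74 and P-33 present → L-47 forms (Rx 2). [4 rule applications]
E-31 needs fewer.

E-31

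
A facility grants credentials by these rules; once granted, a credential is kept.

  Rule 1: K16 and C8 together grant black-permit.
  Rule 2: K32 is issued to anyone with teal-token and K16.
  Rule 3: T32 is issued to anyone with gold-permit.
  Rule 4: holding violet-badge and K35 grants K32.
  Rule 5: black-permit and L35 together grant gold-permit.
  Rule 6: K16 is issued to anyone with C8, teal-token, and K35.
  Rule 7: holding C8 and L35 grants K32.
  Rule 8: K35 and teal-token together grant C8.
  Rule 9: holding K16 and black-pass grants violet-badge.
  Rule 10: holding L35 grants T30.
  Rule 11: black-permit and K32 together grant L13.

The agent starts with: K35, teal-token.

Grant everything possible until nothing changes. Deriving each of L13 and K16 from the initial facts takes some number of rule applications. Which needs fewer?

K16

K16: Holding K35 and teal-token grants C8 (Rule 8). Holding C8, teal-token, and K35 grants K16 (Rule 6). [2 rule applications]
L13: Holding K35 and teal-token grants C8 (Rule 8). Holding C8, teal-token, and K35 grants K16 (Rule 6). Holding teal-token and K16 grants K32 (Rule 2). Holding K16 and C8 grants black-permit (Rule 1). Holding black-permit and K32 grants L13 (Rule 11). [5 rule applications]
K16 needs fewer.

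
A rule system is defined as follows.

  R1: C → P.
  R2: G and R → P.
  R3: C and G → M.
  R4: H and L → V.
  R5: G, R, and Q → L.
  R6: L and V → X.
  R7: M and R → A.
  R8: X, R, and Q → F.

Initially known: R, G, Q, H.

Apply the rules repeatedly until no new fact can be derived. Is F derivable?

G, R, and Q hold, so L follows (R5).
From H and L, R4 gives V.
L and V hold, so X follows (R6).
X, R, and Q hold, so F follows (R8).

Yes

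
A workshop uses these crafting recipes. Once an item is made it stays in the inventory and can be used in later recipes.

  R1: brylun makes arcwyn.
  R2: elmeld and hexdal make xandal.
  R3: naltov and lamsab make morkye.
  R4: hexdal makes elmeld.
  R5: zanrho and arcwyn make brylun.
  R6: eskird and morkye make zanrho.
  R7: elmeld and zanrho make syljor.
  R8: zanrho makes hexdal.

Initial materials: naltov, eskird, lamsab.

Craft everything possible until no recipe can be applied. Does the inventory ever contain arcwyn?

arcwyn would need brylun (R1), but brylun is never obtained.

No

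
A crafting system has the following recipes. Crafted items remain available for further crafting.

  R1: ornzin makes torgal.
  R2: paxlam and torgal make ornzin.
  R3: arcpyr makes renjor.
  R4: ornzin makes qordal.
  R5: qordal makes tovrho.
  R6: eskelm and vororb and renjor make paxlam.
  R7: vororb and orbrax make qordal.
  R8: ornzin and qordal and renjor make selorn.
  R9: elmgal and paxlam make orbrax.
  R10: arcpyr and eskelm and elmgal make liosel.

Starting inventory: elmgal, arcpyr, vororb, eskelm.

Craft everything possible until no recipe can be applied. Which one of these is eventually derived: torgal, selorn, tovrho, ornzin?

arcpyr → renjor (R3).
Using R6, eskelm, vororb, and renjor make paxlam.
Using R9, elmgal and paxlam make orbrax.
vororb and orbrax → qordal (R7).
qordal → tovrho (R5).
torgal would need ornzin (R1), but ornzin is never obtained. selorn would need ornzin, qordal, and renjor (R8), but ornzin is never obtained. ornzin would need paxlam and torgal (R2), but torgal is never obtained.

tovrho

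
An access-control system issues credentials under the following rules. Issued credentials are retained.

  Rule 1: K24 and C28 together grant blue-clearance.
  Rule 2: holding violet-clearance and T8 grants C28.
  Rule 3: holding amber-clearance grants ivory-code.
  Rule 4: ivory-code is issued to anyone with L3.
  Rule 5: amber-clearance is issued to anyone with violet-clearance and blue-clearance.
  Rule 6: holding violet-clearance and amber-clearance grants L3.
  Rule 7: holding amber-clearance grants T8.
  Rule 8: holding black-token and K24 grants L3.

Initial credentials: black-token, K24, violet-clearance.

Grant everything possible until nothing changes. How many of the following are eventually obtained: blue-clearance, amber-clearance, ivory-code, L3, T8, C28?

2

Holding black-token and K24 grants L3 (Rule 8).
Holding L3 grants ivory-code (Rule 4).
blue-clearance would need K24 and C28 (Rule 1), but C28 is never granted.
amber-clearance would need violet-clearance and blue-clearance (Rule 5), but blue-clearance is never granted.
ivory-code: reached.
L3: reached.
T8 would need amber-clearance (Rule 7), but amber-clearance is never granted.
C28 would need violet-clearance and T8 (Rule 2), but T8 is never granted.
Reached: ivory-code and L3 — 2 of the 6.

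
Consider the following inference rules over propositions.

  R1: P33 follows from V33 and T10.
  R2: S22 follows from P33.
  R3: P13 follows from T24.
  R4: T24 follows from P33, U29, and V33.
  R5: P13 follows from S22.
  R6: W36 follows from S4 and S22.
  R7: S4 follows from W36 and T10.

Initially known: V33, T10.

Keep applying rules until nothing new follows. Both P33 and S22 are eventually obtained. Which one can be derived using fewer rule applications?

P33: V33 and T10 hold, so P33 follows (R1). [1 rule application]
S22: From V33 and T10, R1 gives P33. From P33, R2 gives S22. [2 rule applications]
P33 needs fewer.

P33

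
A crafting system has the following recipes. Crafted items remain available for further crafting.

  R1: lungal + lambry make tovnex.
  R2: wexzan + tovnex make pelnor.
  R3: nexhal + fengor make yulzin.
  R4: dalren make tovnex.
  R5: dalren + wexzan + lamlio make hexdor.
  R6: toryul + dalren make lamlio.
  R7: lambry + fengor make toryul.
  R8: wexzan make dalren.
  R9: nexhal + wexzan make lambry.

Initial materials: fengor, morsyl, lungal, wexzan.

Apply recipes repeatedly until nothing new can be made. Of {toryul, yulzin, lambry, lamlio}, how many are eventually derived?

toryul would need lambry and fengor (R7), but lambry is never obtained.
yulzin would need nexhal and fengor (R3), but nexhal is never obtained.
lambry would need nexhal and wexzan (R9), but nexhal is never obtained.
lamlio would need toryul and dalren (R6), but toryul is never obtained.
None of the 4 are reached.

0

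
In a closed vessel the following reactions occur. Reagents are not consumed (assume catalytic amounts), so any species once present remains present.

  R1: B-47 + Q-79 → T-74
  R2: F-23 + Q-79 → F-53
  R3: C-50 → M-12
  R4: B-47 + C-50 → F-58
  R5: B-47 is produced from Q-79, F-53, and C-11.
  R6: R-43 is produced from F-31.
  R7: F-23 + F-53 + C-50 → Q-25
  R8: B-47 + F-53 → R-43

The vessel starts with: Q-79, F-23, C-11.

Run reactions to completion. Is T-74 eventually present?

Yes

F-23 and Q-79 present → F-53 forms (R2).
Q-79, F-53, and C-11 present → B-47 forms (R5).
B-47 and Q-79 present → T-74 forms (R1).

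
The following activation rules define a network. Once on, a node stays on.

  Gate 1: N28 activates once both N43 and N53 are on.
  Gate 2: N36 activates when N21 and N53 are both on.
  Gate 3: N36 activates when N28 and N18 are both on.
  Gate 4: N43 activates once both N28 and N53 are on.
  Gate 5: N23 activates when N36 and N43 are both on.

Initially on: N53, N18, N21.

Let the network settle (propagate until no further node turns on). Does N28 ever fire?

No

N28 would need N43 and N53 (Gate 1), but N43 never turns on.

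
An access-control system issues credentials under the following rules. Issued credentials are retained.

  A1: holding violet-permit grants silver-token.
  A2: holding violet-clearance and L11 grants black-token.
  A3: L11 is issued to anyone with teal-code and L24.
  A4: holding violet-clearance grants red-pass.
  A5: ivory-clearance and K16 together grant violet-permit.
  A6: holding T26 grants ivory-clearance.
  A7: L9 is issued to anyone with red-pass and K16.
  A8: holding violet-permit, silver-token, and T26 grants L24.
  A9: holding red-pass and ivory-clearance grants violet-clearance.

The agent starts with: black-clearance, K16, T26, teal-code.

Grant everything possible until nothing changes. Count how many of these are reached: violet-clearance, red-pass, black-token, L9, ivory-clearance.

1

Holding T26 grants ivory-clearance (A6).
violet-clearance would need red-pass and ivory-clearance (A9), but red-pass is never granted.
red-pass would need violet-clearance (A4), but violet-clearance is never granted.
black-token would need violet-clearance and L11 (A2), but violet-clearance is never granted.
L9 would need red-pass and K16 (A7), but red-pass is never granted.
ivory-clearance: reached.
Reached: ivory-clearance — 1 of the 5.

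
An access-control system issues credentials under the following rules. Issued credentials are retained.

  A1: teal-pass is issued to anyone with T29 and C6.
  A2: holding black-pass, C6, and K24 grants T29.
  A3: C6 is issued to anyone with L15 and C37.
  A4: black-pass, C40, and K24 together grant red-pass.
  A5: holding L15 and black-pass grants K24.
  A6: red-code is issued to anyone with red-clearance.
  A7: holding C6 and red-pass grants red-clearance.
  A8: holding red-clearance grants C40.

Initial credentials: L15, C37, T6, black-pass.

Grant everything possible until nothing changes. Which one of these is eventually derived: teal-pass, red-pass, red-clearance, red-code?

Holding L15 and black-pass grants K24 (A5).
Holding L15 and C37 grants C6 (A3).
Holding black-pass, C6, and K24 grants T29 (A2).
Holding T29 and C6 grants teal-pass (A1).
red-code would need red-clearance (A6), but red-clearance is never granted. red-clearance would need C6 and red-pass (A7), but red-pass is never granted. red-pass would need black-pass, C40, and K24 (A4), but C40 is never granted.

teal-pass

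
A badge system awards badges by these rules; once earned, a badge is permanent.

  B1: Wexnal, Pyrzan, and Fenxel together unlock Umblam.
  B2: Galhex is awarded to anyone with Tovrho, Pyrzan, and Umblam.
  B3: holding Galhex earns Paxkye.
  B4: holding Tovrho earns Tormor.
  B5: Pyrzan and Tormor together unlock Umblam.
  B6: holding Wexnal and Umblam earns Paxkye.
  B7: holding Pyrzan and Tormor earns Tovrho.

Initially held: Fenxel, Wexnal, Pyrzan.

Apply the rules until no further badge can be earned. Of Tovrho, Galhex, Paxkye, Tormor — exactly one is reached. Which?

Paxkye

With Wexnal, Pyrzan, and Fenxel, Umblam is earned (B1).
With Wexnal and Umblam, Paxkye is earned (B6).
Tormor would need Tovrho (B4), but Tovrho is never earned. Galhex would need Tovrho, Pyrzan, and Umblam (B2), but Tovrho is never earned. Tovrho would need Pyrzan and Tormor (B7), but Tormor is never earned.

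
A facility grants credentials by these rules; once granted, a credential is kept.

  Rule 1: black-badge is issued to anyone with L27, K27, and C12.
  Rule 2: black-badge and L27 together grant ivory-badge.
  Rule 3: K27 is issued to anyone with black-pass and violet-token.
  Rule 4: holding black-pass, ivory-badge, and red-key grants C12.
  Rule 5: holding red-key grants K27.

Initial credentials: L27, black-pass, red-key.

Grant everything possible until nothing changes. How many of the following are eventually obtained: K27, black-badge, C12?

1

Holding red-key grants K27 (Rule 5).
K27: reached.
black-badge would need L27, K27, and C12 (Rule 1), but C12 is never granted.
C12 would need black-pass, ivory-badge, and red-key (Rule 4), but ivory-badge is never granted.
Reached: K27 — 1 of the 3.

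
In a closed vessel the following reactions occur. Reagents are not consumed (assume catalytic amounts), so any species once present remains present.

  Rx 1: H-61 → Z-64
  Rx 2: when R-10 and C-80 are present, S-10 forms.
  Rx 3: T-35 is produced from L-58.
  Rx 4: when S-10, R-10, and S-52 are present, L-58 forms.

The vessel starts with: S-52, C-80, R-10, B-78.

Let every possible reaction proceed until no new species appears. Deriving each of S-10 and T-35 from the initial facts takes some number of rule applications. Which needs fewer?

S-10: R-10 and C-80 present → S-10 forms (Rx 2). [1 rule application]
T-35: R-10 and C-80 present → S-10 forms (Rx 2). S-10, R-10, and S-52 present → L-58 forms (Rx 4). L-58 present → T-35 forms (Rx 3). [3 rule applications]
S-10 needs fewer.

S-10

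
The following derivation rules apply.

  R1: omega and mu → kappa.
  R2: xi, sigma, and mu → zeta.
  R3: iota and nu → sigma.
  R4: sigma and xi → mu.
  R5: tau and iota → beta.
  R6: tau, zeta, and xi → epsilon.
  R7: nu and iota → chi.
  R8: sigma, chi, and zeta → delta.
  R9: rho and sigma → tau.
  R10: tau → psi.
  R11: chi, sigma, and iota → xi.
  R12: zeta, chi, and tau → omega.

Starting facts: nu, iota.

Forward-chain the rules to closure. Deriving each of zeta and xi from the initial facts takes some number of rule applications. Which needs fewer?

xi

xi: iota and nu hold, so sigma follows (R3). nu and iota hold, so chi follows (R7). From chi, sigma, and iota, R11 gives xi. [3 rule applications]
zeta: From iota and nu, R3 gives sigma. From nu and iota, R7 gives chi. From chi, sigma, and iota, R11 gives xi. From sigma and xi, R4 gives mu. xi, sigma, and mu hold, so zeta follows (R2). [5 rule applications]
xi needs fewer.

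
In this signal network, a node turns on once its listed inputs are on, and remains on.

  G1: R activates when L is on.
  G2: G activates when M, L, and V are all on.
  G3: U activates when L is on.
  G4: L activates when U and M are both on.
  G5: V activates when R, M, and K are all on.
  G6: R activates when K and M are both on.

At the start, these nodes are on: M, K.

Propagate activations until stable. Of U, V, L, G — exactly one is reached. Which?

K and M are on, so R activates (G6).
G5: R, M, and K on → V on.
L would need U and M (G4), but U never turns on. U would need L (G3), but L never turns on. G would need M, L, and V (G2), but L never turns on.

V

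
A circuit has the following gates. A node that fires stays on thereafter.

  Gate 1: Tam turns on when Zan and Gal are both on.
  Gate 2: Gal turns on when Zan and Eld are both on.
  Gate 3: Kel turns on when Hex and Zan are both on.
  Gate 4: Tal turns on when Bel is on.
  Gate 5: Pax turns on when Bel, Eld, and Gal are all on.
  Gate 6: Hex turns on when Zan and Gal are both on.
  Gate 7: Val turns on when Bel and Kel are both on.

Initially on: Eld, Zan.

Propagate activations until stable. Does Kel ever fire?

Yes

Zan and Eld are on, so Gal turns on (Gate 2).
Gate 6: Zan and Gal on → Hex on.
Gate 3: Hex and Zan on → Kel on.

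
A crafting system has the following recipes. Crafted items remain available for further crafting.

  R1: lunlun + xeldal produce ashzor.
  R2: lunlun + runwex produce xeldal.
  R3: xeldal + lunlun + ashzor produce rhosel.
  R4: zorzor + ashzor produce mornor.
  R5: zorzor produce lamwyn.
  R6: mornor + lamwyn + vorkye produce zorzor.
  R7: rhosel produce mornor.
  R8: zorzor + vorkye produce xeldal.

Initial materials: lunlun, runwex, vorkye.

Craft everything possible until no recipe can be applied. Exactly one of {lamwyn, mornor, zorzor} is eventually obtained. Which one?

mornor

Using R2, lunlun and runwex make xeldal.
lunlun + xeldal → ashzor (R1).
Using R3, xeldal, lunlun, and ashzor make rhosel.
Using R7, rhosel makes mornor.
zorzor would need mornor, lamwyn, and vorkye (R6), but lamwyn is never obtained. lamwyn would need zorzor (R5), but zorzor is never obtained.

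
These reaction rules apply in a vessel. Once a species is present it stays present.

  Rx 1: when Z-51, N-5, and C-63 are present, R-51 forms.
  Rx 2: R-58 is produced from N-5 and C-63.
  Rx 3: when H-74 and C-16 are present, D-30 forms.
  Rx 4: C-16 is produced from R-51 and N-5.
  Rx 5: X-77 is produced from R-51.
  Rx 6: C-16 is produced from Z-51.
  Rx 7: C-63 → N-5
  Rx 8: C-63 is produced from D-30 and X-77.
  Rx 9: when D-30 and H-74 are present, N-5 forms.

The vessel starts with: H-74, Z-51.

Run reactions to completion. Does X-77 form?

No

X-77 would need R-51 (Rx 5), but R-51 never forms.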